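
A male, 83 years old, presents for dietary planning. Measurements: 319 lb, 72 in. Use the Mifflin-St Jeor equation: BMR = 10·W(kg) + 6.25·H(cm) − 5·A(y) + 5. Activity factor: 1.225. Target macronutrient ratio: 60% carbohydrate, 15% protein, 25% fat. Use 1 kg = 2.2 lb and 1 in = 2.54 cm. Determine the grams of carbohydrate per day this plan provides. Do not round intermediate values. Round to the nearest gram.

Convert to metric: weight = 319 ÷ 2.2 = 145 kg; height = 72 × 2.54 = 182.88 cm.
Mifflin-St Jeor (male): BMR = 10(145) + 6.25(182.88) − 5(83) + 5 = 1450 + 1143 − 415 + 5 = 2183 kcal/day.
TEE = 2183 × 1.225 = 2674.175 kcal/day.
Carbohydrate energy = 60% × 2674.175 = 1604.505 kcal.
Carbohydrate = 1604.505 ÷ 4 kcal/g = 401.1263 g.

401 g/day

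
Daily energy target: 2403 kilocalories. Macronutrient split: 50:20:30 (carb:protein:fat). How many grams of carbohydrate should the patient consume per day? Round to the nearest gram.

Carbohydrate energy = 50% × 2403 = 1201.5 kcal.
At 4 kcal/g: 1201.5 ÷ 4 = 300.375 g.

300 g/day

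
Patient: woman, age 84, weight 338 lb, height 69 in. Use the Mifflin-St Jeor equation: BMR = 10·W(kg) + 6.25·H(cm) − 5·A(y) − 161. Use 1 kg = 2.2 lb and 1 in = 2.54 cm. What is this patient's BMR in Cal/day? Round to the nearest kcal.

2051 Cal/day

Convert to metric: weight = 338 ÷ 2.2 = 153.6364 kg; height = 69 × 2.54 = 175.26 cm.
Mifflin-St Jeor (female): BMR = 10(153.6364) + 6.25(175.26) − 5(84) − 161 = 1536.3636 + 1095.375 − 420 − 161 = 2050.7386 kcal/day.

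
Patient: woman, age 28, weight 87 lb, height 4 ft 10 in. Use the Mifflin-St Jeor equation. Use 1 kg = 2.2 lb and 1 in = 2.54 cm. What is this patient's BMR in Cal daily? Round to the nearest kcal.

Convert to metric: weight = 87 ÷ 2.2 = 39.5455 kg; height = (4×12 + 10) × 2.54 = 58 × 2.54 = 147.32 cm.
Mifflin-St Jeor (female): BMR = 10(39.5455) + 6.25(147.32) − 5(28) − 161 = 395.4545 + 920.75 − 140 − 161 = 1015.2045 kcal/day.

1015 Cal daily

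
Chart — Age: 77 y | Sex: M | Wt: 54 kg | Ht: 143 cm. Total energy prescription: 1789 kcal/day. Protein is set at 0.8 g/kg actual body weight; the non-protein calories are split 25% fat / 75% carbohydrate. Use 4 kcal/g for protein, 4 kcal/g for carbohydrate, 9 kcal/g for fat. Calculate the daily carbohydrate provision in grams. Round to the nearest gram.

Protein = 0.8 × 54 = 43.2 g → 43.2 × 4 = 172.8 kcal.
Non-protein calories = 1789 − 172.8 = 1616.2 kcal.
Fat: 25% × 1616.2 = 404.05 kcal; carbohydrate: 1212.15 kcal.
Carbohydrate: 1212.15 kcal ÷ 4 kcal/g = 303.0375 g.

303 g/day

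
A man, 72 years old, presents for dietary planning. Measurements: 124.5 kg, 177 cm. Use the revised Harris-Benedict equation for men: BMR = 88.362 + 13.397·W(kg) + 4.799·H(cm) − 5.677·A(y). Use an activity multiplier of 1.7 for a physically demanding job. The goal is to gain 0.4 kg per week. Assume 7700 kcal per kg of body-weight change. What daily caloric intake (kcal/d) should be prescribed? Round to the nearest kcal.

4175 kcal/d

Harris-Benedict: BMR = 88.362 + 13.397(124.5) + 4.799(177) − 5.677(72) = 2196.9675 kcal/day.
TEE = 2196.9675 × 1.7 = 3734.8448 kcal/day.
Required daily surplus = 0.4 × 7700 ÷ 7 = 440 kcal/day.
Target intake = 3734.8448 + 440 = 4174.8448 kcal/day.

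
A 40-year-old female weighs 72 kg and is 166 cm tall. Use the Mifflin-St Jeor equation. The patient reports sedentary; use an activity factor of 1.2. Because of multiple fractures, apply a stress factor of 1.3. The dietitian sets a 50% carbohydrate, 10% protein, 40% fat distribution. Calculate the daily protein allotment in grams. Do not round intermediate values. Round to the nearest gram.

54 g/day

Mifflin-St Jeor (female): BMR = 10(72) + 6.25(166) − 5(40) − 161 = 720 + 1037.5 − 200 − 161 = 1396.5 kcal/day.
TEE = 1396.5 × 1.2 = 1675.8 kcal/day.
With stress factor 1.3: 1675.8 × 1.3 = 2178.54 kcal/day.
Protein energy = 10% × 2178.54 = 217.854 kcal.
Protein = 217.854 ÷ 4 kcal/g = 54.4635 g.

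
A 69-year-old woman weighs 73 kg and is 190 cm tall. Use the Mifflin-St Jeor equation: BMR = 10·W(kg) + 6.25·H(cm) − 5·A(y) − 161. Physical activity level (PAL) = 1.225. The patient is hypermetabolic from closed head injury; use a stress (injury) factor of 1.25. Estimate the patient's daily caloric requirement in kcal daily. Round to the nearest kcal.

2161 kcal daily

Mifflin-St Jeor (female): BMR = 10(73) + 6.25(190) − 5(69) − 161 = 730 + 1187.5 − 345 − 161 = 1411.5 kcal/day.
TEE = BMR × activity factor = 1411.5 × 1.225 = 1729.0875 kcal/day.
Apply stress factor: 1729.0875 × 1.25 = 2161.3594 kcal/day.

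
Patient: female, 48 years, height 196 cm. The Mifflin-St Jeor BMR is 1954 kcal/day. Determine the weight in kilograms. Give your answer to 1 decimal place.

113.0 kg

1954 = 10·W + 6.25(196) − 5(48) − 161
10·W = 1954 − 824 = 1130, so W = 113 kg.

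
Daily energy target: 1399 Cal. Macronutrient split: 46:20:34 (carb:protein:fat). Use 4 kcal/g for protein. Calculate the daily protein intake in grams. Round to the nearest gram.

Protein energy = 20% × 1399 = 279.8 kcal.
At 4 kcal/g: 279.8 ÷ 4 = 69.95 g.

70 g/day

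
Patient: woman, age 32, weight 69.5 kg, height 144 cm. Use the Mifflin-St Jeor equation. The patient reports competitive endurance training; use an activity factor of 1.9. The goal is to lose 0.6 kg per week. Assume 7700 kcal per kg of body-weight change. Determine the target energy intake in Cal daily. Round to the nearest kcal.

Mifflin-St Jeor (female): BMR = 10(69.5) + 6.25(144) − 5(32) − 161 = 695 + 900 − 160 − 161 = 1274 kcal/day.
TEE = 1274 × 1.9 = 2420.6 kcal/day.
Required daily deficit = 0.6 × 7700 ÷ 7 = 660 kcal/day.
Target intake = 2420.6 − 660 = 1760.6 kcal/day.

1761 Cal daily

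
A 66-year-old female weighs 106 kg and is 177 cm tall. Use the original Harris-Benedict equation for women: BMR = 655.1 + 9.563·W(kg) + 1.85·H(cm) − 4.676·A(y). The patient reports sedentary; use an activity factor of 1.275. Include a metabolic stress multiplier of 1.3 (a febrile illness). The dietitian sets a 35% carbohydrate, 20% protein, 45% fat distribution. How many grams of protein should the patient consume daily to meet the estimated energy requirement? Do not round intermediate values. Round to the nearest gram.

140 g/day

Harris-Benedict: BMR = 655.1 + 9.563(106) + 1.85(177) − 4.676(66) = 1687.612 kcal/day.
TEE = 1687.612 × 1.275 = 2151.7053 kcal/day.
With stress factor 1.3: 2151.7053 × 1.3 = 2797.2169 kcal/day.
Protein energy = 20% × 2797.2169 = 559.4434 kcal.
Protein = 559.4434 ÷ 4 kcal/g = 139.8608 g.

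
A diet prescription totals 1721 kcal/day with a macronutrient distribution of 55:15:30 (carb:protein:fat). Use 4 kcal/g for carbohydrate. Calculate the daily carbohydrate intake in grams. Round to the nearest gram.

237 g/day

Carbohydrate energy = 55% × 1721 = 946.55 kcal.
At 4 kcal/g: 946.55 ÷ 4 = 236.6375 g.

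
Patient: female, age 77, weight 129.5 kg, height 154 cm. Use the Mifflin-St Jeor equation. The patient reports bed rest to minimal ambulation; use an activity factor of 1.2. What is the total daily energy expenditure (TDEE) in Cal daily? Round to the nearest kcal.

Mifflin-St Jeor (female): BMR = 10(129.5) + 6.25(154) − 5(77) − 161 = 1295 + 962.5 − 385 − 161 = 1711.5 kcal/day.
TEE = BMR × activity factor = 1711.5 × 1.2 = 2053.8 kcal/day.

2054 Cal daily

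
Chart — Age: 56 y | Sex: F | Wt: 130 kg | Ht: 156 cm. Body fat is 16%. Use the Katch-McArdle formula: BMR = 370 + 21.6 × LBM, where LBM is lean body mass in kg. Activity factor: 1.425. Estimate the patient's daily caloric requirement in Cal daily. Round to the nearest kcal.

LBM = 130 × (1 − 0.16) = 109.2 kg. Katch-McArdle: BMR = 370 + 21.6 × 109.2 = 2728.72 kcal/day.
TEE = BMR × activity factor = 2728.72 × 1.425 = 3888.426 kcal/day.

3888 Cal daily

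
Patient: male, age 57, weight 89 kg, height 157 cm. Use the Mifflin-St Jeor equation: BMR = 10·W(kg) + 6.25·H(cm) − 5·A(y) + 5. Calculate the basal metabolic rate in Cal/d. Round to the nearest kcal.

Mifflin-St Jeor (male): BMR = 10(89) + 6.25(157) − 5(57) + 5 = 890 + 981.25 − 285 + 5 = 1591.25 kcal/day.

1591 Cal/d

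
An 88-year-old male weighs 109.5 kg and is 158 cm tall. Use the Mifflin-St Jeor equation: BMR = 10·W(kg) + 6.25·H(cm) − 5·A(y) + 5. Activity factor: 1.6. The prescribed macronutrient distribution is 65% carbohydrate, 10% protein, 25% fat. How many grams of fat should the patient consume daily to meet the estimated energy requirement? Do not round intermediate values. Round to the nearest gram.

73 g/day

Mifflin-St Jeor (male): BMR = 10(109.5) + 6.25(158) − 5(88) + 5 = 1095 + 987.5 − 440 + 5 = 1647.5 kcal/day.
TEE = 1647.5 × 1.6 = 2636 kcal/day.
Fat energy = 25% × 2636 = 659 kcal.
Fat = 659 ÷ 9 kcal/g = 73.2222 g.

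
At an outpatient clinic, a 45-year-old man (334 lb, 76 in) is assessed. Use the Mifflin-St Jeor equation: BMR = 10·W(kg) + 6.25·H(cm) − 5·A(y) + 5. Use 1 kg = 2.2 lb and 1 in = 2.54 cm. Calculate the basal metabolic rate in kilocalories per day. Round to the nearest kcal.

2505 kilocalories per day

Convert to metric: weight = 334 ÷ 2.2 = 151.8182 kg; height = 76 × 2.54 = 193.04 cm.
Mifflin-St Jeor (male): BMR = 10(151.8182) + 6.25(193.04) − 5(45) + 5 = 1518.1818 + 1206.5 − 225 + 5 = 2504.6818 kcal/day.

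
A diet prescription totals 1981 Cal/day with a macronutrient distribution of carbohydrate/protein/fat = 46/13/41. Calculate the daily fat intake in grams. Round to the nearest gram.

90 g/day

Fat energy = 41% × 1981 = 812.21 kcal.
At 9 kcal/g: 812.21 ÷ 9 = 90.2456 g.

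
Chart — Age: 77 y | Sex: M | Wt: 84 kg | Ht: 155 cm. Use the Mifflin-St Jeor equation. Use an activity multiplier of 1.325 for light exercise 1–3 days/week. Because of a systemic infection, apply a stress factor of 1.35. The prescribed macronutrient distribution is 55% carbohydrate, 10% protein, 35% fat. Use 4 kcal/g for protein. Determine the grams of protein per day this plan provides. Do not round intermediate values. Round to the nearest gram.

64 g/day

Mifflin-St Jeor (male): BMR = 10(84) + 6.25(155) − 5(77) + 5 = 840 + 968.75 − 385 + 5 = 1428.75 kcal/day.
TEE = 1428.75 × 1.325 = 1893.0938 kcal/day.
With stress factor 1.35: 1893.0938 × 1.35 = 2555.6766 kcal/day.
Protein energy = 10% × 2555.6766 = 255.5677 kcal.
Protein = 255.5677 ÷ 4 kcal/g = 63.8919 g.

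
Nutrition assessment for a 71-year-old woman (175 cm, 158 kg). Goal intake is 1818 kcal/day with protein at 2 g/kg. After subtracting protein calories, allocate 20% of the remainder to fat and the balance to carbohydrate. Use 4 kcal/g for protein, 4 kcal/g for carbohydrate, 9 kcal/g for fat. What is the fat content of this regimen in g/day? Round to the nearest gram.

Protein = 2 × 158 = 316 g → 316 × 4 = 1264 kcal.
Non-protein calories = 1818 − 1264 = 554 kcal.
Fat: 20% × 554 = 110.8 kcal; carbohydrate: 443.2 kcal.
Fat: 110.8 kcal ÷ 9 kcal/g = 12.3111 g.

12 g/day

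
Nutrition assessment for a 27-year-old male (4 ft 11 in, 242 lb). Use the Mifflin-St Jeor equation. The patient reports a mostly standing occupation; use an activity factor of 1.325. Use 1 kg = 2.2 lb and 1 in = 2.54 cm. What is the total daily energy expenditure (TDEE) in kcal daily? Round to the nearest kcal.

Convert to metric: weight = 242 ÷ 2.2 = 110 kg; height = (4×12 + 11) × 2.54 = 59 × 2.54 = 149.86 cm.
Mifflin-St Jeor (male): BMR = 10(110) + 6.25(149.86) − 5(27) + 5 = 1100 + 936.625 − 135 + 5 = 1906.625 kcal/day.
TEE = BMR × activity factor = 1906.625 × 1.325 = 2526.2781 kcal/day.

2526 kcal daily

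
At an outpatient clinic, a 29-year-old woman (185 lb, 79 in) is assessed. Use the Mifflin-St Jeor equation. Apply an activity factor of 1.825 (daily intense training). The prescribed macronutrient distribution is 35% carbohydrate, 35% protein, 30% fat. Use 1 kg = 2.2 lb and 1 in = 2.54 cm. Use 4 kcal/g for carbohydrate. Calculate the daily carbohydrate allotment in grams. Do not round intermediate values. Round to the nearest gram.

286 g/day

Convert to metric: weight = 185 ÷ 2.2 = 84.0909 kg; height = 79 × 2.54 = 200.66 cm.
Mifflin-St Jeor (female): BMR = 10(84.0909) + 6.25(200.66) − 5(29) − 161 = 840.9091 + 1254.125 − 145 − 161 = 1789.0341 kcal/day.
TEE = 1789.0341 × 1.825 = 3264.9872 kcal/day.
Carbohydrate energy = 35% × 3264.9872 = 1142.7455 kcal.
Carbohydrate = 1142.7455 ÷ 4 kcal/g = 285.6864 g.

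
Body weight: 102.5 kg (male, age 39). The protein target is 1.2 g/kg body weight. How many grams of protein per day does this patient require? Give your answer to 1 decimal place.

123.0 g/day

Protein = 1.2 g/kg × 102.5 kg = 123 g/day.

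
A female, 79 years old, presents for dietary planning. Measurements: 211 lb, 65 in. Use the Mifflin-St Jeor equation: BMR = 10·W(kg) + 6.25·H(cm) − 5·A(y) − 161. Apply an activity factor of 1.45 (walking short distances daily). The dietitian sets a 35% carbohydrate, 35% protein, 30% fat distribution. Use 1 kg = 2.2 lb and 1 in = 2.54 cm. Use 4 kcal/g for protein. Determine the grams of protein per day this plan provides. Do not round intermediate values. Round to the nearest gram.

182 g/day

Convert to metric: weight = 211 ÷ 2.2 = 95.9091 kg; height = 65 × 2.54 = 165.1 cm.
Mifflin-St Jeor (female): BMR = 10(95.9091) + 6.25(165.1) − 5(79) − 161 = 959.0909 + 1031.875 − 395 − 161 = 1434.9659 kcal/day.
TEE = 1434.9659 × 1.45 = 2080.7006 kcal/day.
Protein energy = 35% × 2080.7006 = 728.2452 kcal.
Protein = 728.2452 ÷ 4 kcal/g = 182.0613 g.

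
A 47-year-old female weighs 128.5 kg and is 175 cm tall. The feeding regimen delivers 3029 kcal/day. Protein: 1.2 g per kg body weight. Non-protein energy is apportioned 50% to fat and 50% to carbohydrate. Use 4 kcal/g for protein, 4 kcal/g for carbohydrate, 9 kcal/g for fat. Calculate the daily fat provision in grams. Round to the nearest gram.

Protein = 1.2 × 128.5 = 154.2 g → 154.2 × 4 = 616.8 kcal.
Non-protein calories = 3029 − 616.8 = 2412.2 kcal.
Fat: 50% × 2412.2 = 1206.1 kcal; carbohydrate: 1206.1 kcal.
Fat: 1206.1 kcal ÷ 9 kcal/g = 134.0111 g.

134 g/day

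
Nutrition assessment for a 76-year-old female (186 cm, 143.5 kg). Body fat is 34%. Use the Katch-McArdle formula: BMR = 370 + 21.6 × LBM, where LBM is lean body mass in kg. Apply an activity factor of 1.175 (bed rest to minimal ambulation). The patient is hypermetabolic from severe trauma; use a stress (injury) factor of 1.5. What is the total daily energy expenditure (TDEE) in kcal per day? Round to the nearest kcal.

LBM = 143.5 × (1 − 0.34) = 94.71 kg. Katch-McArdle: BMR = 370 + 21.6 × 94.71 = 2415.736 kcal/day.
TEE = BMR × activity factor = 2415.736 × 1.175 = 2838.4898 kcal/day.
Apply stress factor: 2838.4898 × 1.5 = 4257.7347 kcal/day.

4258 kcal per day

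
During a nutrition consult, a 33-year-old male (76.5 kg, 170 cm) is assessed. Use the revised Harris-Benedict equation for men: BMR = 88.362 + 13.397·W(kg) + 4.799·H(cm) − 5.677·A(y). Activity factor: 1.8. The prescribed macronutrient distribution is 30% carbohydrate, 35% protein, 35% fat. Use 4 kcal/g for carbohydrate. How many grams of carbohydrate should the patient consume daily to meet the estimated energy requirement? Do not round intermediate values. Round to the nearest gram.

Harris-Benedict: BMR = 88.362 + 13.397(76.5) + 4.799(170) − 5.677(33) = 1741.7215 kcal/day.
TEE = 1741.7215 × 1.8 = 3135.0987 kcal/day.
Carbohydrate energy = 30% × 3135.0987 = 940.5296 kcal.
Carbohydrate = 940.5296 ÷ 4 kcal/g = 235.1324 g.

235 g/day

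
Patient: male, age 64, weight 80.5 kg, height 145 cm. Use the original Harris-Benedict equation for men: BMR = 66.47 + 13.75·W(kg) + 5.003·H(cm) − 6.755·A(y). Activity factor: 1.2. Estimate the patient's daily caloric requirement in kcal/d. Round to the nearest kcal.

1760 kcal/d

Harris-Benedict: BMR = 66.47 + 13.75(80.5) + 5.003(145) − 6.755(64) = 1466.46 kcal/day.
TEE = BMR × activity factor = 1466.46 × 1.2 = 1759.752 kcal/day.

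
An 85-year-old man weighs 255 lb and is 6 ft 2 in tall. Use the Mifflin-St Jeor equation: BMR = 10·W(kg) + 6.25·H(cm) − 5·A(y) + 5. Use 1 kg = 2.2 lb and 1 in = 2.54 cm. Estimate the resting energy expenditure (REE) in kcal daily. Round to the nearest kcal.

1914 kcal daily

Convert to metric: weight = 255 ÷ 2.2 = 115.9091 kg; height = (6×12 + 2) × 2.54 = 74 × 2.54 = 187.96 cm.
Mifflin-St Jeor (male): BMR = 10(115.9091) + 6.25(187.96) − 5(85) + 5 = 1159.0909 + 1174.75 − 425 + 5 = 1913.8409 kcal/day.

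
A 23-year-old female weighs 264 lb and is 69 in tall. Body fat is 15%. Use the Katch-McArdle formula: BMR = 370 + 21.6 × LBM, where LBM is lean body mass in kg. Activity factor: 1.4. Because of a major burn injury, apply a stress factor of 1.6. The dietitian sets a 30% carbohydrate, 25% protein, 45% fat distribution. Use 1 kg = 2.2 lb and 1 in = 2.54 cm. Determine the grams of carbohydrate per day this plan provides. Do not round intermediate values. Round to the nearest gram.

432 g/day

Convert to metric: weight = 264 ÷ 2.2 = 120 kg; height = 69 × 2.54 = 175.26 cm.
LBM = 120 × (1 − 0.15) = 102 kg. Katch-McArdle: BMR = 370 + 21.6 × 102 = 2573.2 kcal/day.
TEE = 2573.2 × 1.4 = 3602.48 kcal/day.
With stress factor 1.6: 3602.48 × 1.6 = 5763.968 kcal/day.
Carbohydrate energy = 30% × 5763.968 = 1729.1904 kcal.
Carbohydrate = 1729.1904 ÷ 4 kcal/g = 432.2976 g.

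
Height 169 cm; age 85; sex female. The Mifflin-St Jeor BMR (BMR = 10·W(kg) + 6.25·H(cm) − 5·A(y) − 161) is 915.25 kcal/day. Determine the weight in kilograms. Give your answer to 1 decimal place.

915.25 = 10·W + 6.25(169) − 5(85) − 161
10·W = 915.25 − 470.25 = 445, so W = 44.5 kg.

44.5 kg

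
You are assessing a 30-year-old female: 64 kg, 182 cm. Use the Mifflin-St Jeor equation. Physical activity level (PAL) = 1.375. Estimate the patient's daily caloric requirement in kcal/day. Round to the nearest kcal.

Mifflin-St Jeor (female): BMR = 10(64) + 6.25(182) − 5(30) − 161 = 640 + 1137.5 − 150 − 161 = 1466.5 kcal/day.
TEE = BMR × activity factor = 1466.5 × 1.375 = 2016.4375 kcal/day.

2016 kcal/day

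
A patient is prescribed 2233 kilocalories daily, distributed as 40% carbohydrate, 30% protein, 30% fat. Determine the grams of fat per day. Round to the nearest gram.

Fat energy = 30% × 2233 = 669.9 kcal.
At 9 kcal/g: 669.9 ÷ 9 = 74.4333 g.

74 g/day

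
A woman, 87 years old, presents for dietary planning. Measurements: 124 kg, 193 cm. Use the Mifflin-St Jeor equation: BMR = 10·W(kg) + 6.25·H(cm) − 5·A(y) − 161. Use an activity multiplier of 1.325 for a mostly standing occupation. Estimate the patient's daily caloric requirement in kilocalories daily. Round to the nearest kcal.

Mifflin-St Jeor (female): BMR = 10(124) + 6.25(193) − 5(87) − 161 = 1240 + 1206.25 − 435 − 161 = 1850.25 kcal/day.
TEE = BMR × activity factor = 1850.25 × 1.325 = 2451.5813 kcal/day.

2452 kilocalories daily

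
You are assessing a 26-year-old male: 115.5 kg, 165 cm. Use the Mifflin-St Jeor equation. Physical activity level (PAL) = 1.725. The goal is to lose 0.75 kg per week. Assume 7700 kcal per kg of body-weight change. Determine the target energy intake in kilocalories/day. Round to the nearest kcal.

2731 kilocalories/day

Mifflin-St Jeor (male): BMR = 10(115.5) + 6.25(165) − 5(26) + 5 = 1155 + 1031.25 − 130 + 5 = 2061.25 kcal/day.
TEE = 2061.25 × 1.725 = 3555.6563 kcal/day.
Required daily deficit = 0.75 × 7700 ÷ 7 = 825 kcal/day.
Target intake = 3555.6563 − 825 = 2730.6563 kcal/day.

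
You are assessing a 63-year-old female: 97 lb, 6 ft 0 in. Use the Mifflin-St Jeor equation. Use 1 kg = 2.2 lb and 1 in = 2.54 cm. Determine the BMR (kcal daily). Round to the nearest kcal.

Convert to metric: weight = 97 ÷ 2.2 = 44.0909 kg; height = (6×12 + 0) × 2.54 = 72 × 2.54 = 182.88 cm.
Mifflin-St Jeor (female): BMR = 10(44.0909) + 6.25(182.88) − 5(63) − 161 = 440.9091 + 1143 − 315 − 161 = 1107.9091 kcal/day.

1108 kcal daily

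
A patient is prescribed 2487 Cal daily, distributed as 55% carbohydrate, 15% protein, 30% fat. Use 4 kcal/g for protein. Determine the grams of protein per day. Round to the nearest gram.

93 g/day

Protein energy = 15% × 2487 = 373.05 kcal.
At 4 kcal/g: 373.05 ÷ 4 = 93.2625 g.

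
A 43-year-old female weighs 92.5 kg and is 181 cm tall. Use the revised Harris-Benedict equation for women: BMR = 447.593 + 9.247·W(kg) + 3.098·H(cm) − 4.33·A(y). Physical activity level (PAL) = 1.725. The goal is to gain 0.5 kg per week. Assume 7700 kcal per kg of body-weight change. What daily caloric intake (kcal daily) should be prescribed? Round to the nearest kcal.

3444 kcal daily

Harris-Benedict: BMR = 447.593 + 9.247(92.5) + 3.098(181) − 4.33(43) = 1677.4885 kcal/day.
TEE = 1677.4885 × 1.725 = 2893.6677 kcal/day.
Required daily surplus = 0.5 × 7700 ÷ 7 = 550 kcal/day.
Target intake = 2893.6677 + 550 = 3443.6677 kcal/day.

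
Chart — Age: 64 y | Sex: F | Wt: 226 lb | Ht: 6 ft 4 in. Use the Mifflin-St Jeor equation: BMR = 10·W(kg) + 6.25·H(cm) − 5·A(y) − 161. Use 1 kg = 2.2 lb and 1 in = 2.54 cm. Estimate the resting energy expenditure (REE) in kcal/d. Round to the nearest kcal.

1753 kcal/d

Convert to metric: weight = 226 ÷ 2.2 = 102.7273 kg; height = (6×12 + 4) × 2.54 = 76 × 2.54 = 193.04 cm.
Mifflin-St Jeor (female): BMR = 10(102.7273) + 6.25(193.04) − 5(64) − 161 = 1027.2727 + 1206.5 − 320 − 161 = 1752.7727 kcal/day.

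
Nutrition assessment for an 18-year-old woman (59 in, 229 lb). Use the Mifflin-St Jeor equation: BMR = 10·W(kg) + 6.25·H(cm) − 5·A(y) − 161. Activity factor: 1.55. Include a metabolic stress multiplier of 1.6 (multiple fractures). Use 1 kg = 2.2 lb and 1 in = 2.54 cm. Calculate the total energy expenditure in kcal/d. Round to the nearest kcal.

Convert to metric: weight = 229 ÷ 2.2 = 104.0909 kg; height = 59 × 2.54 = 149.86 cm.
Mifflin-St Jeor (female): BMR = 10(104.0909) + 6.25(149.86) − 5(18) − 161 = 1040.9091 + 936.625 − 90 − 161 = 1726.5341 kcal/day.
TEE = BMR × activity factor = 1726.5341 × 1.55 = 2676.1278 kcal/day.
Apply stress factor: 2676.1278 × 1.6 = 4281.8045 kcal/day.

4282 kcal/d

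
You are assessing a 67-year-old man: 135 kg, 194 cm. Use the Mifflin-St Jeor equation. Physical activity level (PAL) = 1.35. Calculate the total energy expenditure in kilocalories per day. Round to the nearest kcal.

Mifflin-St Jeor (male): BMR = 10(135) + 6.25(194) − 5(67) + 5 = 1350 + 1212.5 − 335 + 5 = 2232.5 kcal/day.
TEE = BMR × activity factor = 2232.5 × 1.35 = 3013.875 kcal/day.

3014 kilocalories per day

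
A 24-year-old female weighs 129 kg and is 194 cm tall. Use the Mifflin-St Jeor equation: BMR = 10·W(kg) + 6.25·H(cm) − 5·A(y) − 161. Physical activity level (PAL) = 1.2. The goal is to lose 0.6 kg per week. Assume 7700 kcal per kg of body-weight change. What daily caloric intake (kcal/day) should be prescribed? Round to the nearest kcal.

2006 kcal/day

Mifflin-St Jeor (female): BMR = 10(129) + 6.25(194) − 5(24) − 161 = 1290 + 1212.5 − 120 − 161 = 2221.5 kcal/day.
TEE = 2221.5 × 1.2 = 2665.8 kcal/day.
Required daily deficit = 0.6 × 7700 ÷ 7 = 660 kcal/day.
Target intake = 2665.8 − 660 = 2005.8 kcal/day.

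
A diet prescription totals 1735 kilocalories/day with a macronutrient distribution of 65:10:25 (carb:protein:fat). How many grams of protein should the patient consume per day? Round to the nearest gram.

Protein energy = 10% × 1735 = 173.5 kcal.
At 4 kcal/g: 173.5 ÷ 4 = 43.375 g.

43 g/day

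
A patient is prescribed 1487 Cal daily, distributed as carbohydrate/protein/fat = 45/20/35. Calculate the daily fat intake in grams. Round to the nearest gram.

58 g/day

Fat energy = 35% × 1487 = 520.45 kcal.
At 9 kcal/g: 520.45 ÷ 9 = 57.8278 g.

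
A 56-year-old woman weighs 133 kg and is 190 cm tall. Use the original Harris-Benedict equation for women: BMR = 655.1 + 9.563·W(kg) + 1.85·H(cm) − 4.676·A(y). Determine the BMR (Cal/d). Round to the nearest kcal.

2017 Cal/d

Harris-Benedict: BMR = 655.1 + 9.563(133) + 1.85(190) − 4.676(56) = 2016.623 kcal/day.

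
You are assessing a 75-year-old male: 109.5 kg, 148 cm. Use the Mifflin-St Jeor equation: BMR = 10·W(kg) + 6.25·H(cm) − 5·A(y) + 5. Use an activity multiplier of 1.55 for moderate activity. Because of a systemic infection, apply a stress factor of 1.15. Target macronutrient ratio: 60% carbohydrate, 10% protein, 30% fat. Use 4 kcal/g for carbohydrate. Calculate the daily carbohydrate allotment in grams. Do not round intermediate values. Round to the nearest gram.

441 g/day

Mifflin-St Jeor (male): BMR = 10(109.5) + 6.25(148) − 5(75) + 5 = 1095 + 925 − 375 + 5 = 1650 kcal/day.
TEE = 1650 × 1.55 = 2557.5 kcal/day.
With stress factor 1.15: 2557.5 × 1.15 = 2941.125 kcal/day.
Carbohydrate energy = 60% × 2941.125 = 1764.675 kcal.
Carbohydrate = 1764.675 ÷ 4 kcal/g = 441.1688 g.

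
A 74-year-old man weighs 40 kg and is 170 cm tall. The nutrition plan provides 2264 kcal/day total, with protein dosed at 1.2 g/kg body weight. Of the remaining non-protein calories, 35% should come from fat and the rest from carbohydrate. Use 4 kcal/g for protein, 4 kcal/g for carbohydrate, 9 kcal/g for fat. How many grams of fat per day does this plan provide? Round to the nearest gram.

Protein = 1.2 × 40 = 48 g → 48 × 4 = 192 kcal.
Non-protein calories = 2264 − 192 = 2072 kcal.
Fat: 35% × 2072 = 725.2 kcal; carbohydrate: 1346.8 kcal.
Fat: 725.2 kcal ÷ 9 kcal/g = 80.5778 g.

81 g/day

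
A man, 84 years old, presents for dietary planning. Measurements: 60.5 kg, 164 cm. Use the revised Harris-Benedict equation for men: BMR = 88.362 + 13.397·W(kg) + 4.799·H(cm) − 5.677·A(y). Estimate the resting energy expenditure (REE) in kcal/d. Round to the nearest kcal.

Harris-Benedict: BMR = 88.362 + 13.397(60.5) + 4.799(164) − 5.677(84) = 1209.0485 kcal/day.

1209 kcal/d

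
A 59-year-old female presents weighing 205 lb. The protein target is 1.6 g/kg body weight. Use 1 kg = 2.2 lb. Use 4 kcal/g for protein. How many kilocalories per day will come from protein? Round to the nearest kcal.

Weight in kg = 205 ÷ 2.2 = 93.1818 kg.
Protein = 1.6 g/kg × 93.1818 kg = 149.0909 g/day.
Protein energy = 149.0909 g × 4 kcal/g = 596.3636 kcal/day.

596 kcal/day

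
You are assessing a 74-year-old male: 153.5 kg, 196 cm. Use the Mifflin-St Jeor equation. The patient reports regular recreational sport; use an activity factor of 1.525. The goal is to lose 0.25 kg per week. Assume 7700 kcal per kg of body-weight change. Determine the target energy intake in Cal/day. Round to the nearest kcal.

3377 Cal/day

Mifflin-St Jeor (male): BMR = 10(153.5) + 6.25(196) − 5(74) + 5 = 1535 + 1225 − 370 + 5 = 2395 kcal/day.
TEE = 2395 × 1.525 = 3652.375 kcal/day.
Required daily deficit = 0.25 × 7700 ÷ 7 = 275 kcal/day.
Target intake = 3652.375 − 275 = 3377.375 kcal/day.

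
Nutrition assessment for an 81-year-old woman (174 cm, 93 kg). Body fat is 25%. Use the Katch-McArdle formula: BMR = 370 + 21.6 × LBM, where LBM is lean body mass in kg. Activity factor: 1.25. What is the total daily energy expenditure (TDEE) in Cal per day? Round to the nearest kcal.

2346 Cal per day

LBM = 93 × (1 − 0.25) = 69.75 kg. Katch-McArdle: BMR = 370 + 21.6 × 69.75 = 1876.6 kcal/day.
TEE = BMR × activity factor = 1876.6 × 1.25 = 2345.75 kcal/day.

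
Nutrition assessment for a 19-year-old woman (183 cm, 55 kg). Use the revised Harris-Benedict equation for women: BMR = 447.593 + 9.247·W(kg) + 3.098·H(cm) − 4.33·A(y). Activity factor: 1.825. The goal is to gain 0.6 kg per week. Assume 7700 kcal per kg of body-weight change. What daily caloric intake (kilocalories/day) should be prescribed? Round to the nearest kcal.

3290 kilocalories/day

Harris-Benedict: BMR = 447.593 + 9.247(55) + 3.098(183) − 4.33(19) = 1440.842 kcal/day.
TEE = 1440.842 × 1.825 = 2629.5367 kcal/day.
Required daily surplus = 0.6 × 7700 ÷ 7 = 660 kcal/day.
Target intake = 2629.5367 + 660 = 3289.5367 kcal/day.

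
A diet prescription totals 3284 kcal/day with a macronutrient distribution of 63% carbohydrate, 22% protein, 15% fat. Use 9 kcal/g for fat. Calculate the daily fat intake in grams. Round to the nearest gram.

55 g/day

Fat energy = 15% × 3284 = 492.6 kcal.
At 9 kcal/g: 492.6 ÷ 9 = 54.7333 g.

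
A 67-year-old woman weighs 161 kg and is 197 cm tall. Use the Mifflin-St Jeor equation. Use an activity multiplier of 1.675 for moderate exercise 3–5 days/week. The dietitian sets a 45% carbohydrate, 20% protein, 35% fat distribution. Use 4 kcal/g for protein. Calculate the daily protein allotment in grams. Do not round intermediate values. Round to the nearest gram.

196 g/day

Mifflin-St Jeor (female): BMR = 10(161) + 6.25(197) − 5(67) − 161 = 1610 + 1231.25 − 335 − 161 = 2345.25 kcal/day.
TEE = 2345.25 × 1.675 = 3928.2938 kcal/day.
Protein energy = 20% × 3928.2938 = 785.6588 kcal.
Protein = 785.6588 ÷ 4 kcal/g = 196.4147 g.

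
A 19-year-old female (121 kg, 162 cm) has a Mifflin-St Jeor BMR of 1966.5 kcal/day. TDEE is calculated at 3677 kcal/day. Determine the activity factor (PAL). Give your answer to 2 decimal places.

1.87

Activity factor = TEE ÷ BMR = 3677 ÷ 1966.5 = 1.87.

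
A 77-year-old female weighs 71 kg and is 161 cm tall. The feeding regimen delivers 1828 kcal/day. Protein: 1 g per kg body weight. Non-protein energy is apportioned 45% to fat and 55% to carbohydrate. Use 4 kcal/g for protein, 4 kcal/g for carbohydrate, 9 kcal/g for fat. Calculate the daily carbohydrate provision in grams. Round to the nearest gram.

212 g/day

Protein = 1 × 71 = 71 g → 71 × 4 = 284 kcal.
Non-protein calories = 1828 − 284 = 1544 kcal.
Fat: 45% × 1544 = 694.8 kcal; carbohydrate: 849.2 kcal.
Carbohydrate: 849.2 kcal ÷ 4 kcal/g = 212.3 g.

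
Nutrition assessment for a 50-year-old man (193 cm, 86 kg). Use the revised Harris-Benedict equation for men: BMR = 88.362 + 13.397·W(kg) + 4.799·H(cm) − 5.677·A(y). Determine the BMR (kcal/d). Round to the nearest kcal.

1883 kcal/d

Harris-Benedict: BMR = 88.362 + 13.397(86) + 4.799(193) − 5.677(50) = 1882.861 kcal/day.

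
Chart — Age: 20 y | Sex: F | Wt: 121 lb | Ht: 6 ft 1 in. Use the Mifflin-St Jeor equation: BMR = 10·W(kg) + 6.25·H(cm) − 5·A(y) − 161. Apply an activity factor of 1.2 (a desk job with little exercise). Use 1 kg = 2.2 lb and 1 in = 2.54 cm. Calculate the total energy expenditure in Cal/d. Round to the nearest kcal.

Convert to metric: weight = 121 ÷ 2.2 = 55 kg; height = (6×12 + 1) × 2.54 = 73 × 2.54 = 185.42 cm.
Mifflin-St Jeor (female): BMR = 10(55) + 6.25(185.42) − 5(20) − 161 = 550 + 1158.875 − 100 − 161 = 1447.875 kcal/day.
TEE = BMR × activity factor = 1447.875 × 1.2 = 1737.45 kcal/day.

1737 Cal/d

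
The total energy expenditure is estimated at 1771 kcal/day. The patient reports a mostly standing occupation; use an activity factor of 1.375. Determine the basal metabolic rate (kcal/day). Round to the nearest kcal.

BMR = TEE ÷ activity factor = 1771 ÷ 1.375 = 1288 kcal/day.

1288 kcal/day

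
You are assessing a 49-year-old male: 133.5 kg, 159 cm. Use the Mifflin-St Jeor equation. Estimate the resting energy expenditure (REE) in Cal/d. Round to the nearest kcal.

2089 Cal/d

Mifflin-St Jeor (male): BMR = 10(133.5) + 6.25(159) − 5(49) + 5 = 1335 + 993.75 − 245 + 5 = 2088.75 kcal/day.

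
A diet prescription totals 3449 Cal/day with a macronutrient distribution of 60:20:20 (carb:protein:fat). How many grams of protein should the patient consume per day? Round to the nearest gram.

172 g/day

Protein energy = 20% × 3449 = 689.8 kcal.
At 4 kcal/g: 689.8 ÷ 4 = 172.45 g.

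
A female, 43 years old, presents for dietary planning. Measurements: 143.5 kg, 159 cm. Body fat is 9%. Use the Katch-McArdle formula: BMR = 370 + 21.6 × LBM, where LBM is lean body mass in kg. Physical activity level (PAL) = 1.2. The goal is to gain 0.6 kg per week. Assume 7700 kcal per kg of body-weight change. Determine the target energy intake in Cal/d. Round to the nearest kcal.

LBM = 143.5 × (1 − 0.09) = 130.585 kg. Katch-McArdle: BMR = 370 + 21.6 × 130.585 = 3190.636 kcal/day.
TEE = 3190.636 × 1.2 = 3828.7632 kcal/day.
Required daily surplus = 0.6 × 7700 ÷ 7 = 660 kcal/day.
Target intake = 3828.7632 + 660 = 4488.7632 kcal/day.

4489 Cal/d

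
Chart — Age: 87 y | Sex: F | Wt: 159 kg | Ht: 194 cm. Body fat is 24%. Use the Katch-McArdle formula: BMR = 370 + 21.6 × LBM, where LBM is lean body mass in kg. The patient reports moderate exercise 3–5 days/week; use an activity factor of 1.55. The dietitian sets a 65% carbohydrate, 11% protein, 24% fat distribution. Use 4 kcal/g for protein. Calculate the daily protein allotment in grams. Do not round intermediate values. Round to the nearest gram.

127 g/day

LBM = 159 × (1 − 0.24) = 120.84 kg. Katch-McArdle: BMR = 370 + 21.6 × 120.84 = 2980.144 kcal/day.
TEE = 2980.144 × 1.55 = 4619.2232 kcal/day.
Protein energy = 11% × 4619.2232 = 508.1146 kcal.
Protein = 508.1146 ÷ 4 kcal/g = 127.0286 g.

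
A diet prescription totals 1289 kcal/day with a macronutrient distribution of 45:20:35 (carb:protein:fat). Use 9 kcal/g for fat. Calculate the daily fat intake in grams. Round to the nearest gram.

Fat energy = 35% × 1289 = 451.15 kcal.
At 9 kcal/g: 451.15 ÷ 9 = 50.1278 g.

50 g/day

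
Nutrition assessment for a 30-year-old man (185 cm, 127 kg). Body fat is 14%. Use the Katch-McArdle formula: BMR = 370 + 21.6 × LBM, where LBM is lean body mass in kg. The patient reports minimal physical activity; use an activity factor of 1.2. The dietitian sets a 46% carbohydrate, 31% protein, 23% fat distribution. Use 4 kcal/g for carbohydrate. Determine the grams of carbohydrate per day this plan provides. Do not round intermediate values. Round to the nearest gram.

LBM = 127 × (1 − 0.14) = 109.22 kg. Katch-McArdle: BMR = 370 + 21.6 × 109.22 = 2729.152 kcal/day.
TEE = 2729.152 × 1.2 = 3274.9824 kcal/day.
Carbohydrate energy = 46% × 3274.9824 = 1506.4919 kcal.
Carbohydrate = 1506.4919 ÷ 4 kcal/g = 376.623 g.

377 g/day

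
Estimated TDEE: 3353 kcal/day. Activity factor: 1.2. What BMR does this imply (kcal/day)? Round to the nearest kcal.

2794 kcal/day

BMR = TEE ÷ activity factor = 3353 ÷ 1.2 = 2794.1667 kcal/day.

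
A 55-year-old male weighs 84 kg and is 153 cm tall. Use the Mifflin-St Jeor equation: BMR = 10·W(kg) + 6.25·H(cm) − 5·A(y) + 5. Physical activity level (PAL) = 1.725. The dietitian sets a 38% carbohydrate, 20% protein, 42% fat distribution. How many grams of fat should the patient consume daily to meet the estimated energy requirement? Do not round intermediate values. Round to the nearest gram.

123 g/day

Mifflin-St Jeor (male): BMR = 10(84) + 6.25(153) − 5(55) + 5 = 840 + 956.25 − 275 + 5 = 1526.25 kcal/day.
TEE = 1526.25 × 1.725 = 2632.7813 kcal/day.
Fat energy = 42% × 2632.7813 = 1105.7681 kcal.
Fat = 1105.7681 ÷ 9 kcal/g = 122.8631 g.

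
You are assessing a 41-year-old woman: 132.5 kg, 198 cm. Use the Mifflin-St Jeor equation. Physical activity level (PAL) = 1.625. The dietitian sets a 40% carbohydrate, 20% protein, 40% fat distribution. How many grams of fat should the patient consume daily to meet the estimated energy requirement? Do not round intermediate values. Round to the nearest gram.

159 g/day

Mifflin-St Jeor (female): BMR = 10(132.5) + 6.25(198) − 5(41) − 161 = 1325 + 1237.5 − 205 − 161 = 2196.5 kcal/day.
TEE = 2196.5 × 1.625 = 3569.3125 kcal/day.
Fat energy = 40% × 3569.3125 = 1427.725 kcal.
Fat = 1427.725 ÷ 9 kcal/g = 158.6361 g.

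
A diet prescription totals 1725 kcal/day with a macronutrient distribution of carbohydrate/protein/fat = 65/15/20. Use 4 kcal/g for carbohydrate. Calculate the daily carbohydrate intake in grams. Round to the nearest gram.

Carbohydrate energy = 65% × 1725 = 1121.25 kcal.
At 4 kcal/g: 1121.25 ÷ 4 = 280.3125 g.

280 g/day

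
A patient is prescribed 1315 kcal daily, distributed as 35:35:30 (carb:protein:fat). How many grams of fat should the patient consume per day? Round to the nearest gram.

Fat energy = 30% × 1315 = 394.5 kcal.
At 9 kcal/g: 394.5 ÷ 9 = 43.8333 g.

44 g/day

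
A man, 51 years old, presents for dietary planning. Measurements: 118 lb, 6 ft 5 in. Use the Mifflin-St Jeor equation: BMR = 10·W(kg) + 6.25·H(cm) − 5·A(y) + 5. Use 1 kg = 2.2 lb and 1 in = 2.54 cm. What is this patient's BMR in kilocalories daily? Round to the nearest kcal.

1509 kilocalories daily

Convert to metric: weight = 118 ÷ 2.2 = 53.6364 kg; height = (6×12 + 5) × 2.54 = 77 × 2.54 = 195.58 cm.
Mifflin-St Jeor (male): BMR = 10(53.6364) + 6.25(195.58) − 5(51) + 5 = 536.3636 + 1222.375 − 255 + 5 = 1508.7386 kcal/day.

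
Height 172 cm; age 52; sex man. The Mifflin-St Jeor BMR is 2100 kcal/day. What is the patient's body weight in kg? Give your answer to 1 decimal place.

128.0 kg

2100 = 10·W + 6.25(172) − 5(52) + 5
10·W = 2100 − 820 = 1280, so W = 128 kg.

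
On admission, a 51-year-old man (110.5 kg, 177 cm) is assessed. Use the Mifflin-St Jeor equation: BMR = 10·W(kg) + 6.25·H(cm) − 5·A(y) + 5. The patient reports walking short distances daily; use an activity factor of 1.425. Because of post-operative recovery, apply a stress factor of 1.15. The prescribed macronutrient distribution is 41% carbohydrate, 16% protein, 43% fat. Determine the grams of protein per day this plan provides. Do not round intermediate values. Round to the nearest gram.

Mifflin-St Jeor (male): BMR = 10(110.5) + 6.25(177) − 5(51) + 5 = 1105 + 1106.25 − 255 + 5 = 1961.25 kcal/day.
TEE = 1961.25 × 1.425 = 2794.7813 kcal/day.
With stress factor 1.15: 2794.7813 × 1.15 = 3213.9984 kcal/day.
Protein energy = 16% × 3213.9984 = 514.2398 kcal.
Protein = 514.2398 ÷ 4 kcal/g = 128.5599 g.

129 g/day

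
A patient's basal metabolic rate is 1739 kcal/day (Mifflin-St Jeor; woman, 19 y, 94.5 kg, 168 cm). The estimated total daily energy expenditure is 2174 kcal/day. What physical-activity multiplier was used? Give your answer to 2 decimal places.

1.25

Activity factor = TEE ÷ BMR = 2174 ÷ 1739 = 1.25.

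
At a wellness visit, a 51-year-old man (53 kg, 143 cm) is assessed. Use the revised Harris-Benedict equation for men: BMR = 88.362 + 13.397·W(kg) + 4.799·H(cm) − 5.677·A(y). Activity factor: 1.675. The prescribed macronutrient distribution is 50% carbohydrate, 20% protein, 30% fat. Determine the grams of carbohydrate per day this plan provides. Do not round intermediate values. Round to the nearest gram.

Harris-Benedict: BMR = 88.362 + 13.397(53) + 4.799(143) − 5.677(51) = 1195.133 kcal/day.
TEE = 1195.133 × 1.675 = 2001.8478 kcal/day.
Carbohydrate energy = 50% × 2001.8478 = 1000.9239 kcal.
Carbohydrate = 1000.9239 ÷ 4 kcal/g = 250.231 g.

250 g/day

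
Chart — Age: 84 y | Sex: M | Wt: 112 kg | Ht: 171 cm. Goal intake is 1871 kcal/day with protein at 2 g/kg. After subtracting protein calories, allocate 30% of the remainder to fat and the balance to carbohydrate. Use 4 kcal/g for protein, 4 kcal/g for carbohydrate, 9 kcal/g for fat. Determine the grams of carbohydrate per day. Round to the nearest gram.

171 g/day

Protein = 2 × 112 = 224 g → 224 × 4 = 896 kcal.
Non-protein calories = 1871 − 896 = 975 kcal.
Fat: 30% × 975 = 292.5 kcal; carbohydrate: 682.5 kcal.
Carbohydrate: 682.5 kcal ÷ 4 kcal/g = 170.625 g.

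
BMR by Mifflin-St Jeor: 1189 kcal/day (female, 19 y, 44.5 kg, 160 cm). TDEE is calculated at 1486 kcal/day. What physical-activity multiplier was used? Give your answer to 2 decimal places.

Activity factor = TEE ÷ BMR = 1486 ÷ 1189 = 1.25.

1.25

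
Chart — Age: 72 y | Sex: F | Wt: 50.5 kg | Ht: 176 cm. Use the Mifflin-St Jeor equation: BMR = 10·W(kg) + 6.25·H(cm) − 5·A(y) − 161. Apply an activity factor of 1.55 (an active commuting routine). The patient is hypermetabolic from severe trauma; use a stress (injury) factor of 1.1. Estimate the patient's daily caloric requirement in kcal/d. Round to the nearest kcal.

Mifflin-St Jeor (female): BMR = 10(50.5) + 6.25(176) − 5(72) − 161 = 505 + 1100 − 360 − 161 = 1084 kcal/day.
TEE = BMR × activity factor = 1084 × 1.55 = 1680.2 kcal/day.
Apply stress factor: 1680.2 × 1.1 = 1848.22 kcal/day.

1848 kcal/d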